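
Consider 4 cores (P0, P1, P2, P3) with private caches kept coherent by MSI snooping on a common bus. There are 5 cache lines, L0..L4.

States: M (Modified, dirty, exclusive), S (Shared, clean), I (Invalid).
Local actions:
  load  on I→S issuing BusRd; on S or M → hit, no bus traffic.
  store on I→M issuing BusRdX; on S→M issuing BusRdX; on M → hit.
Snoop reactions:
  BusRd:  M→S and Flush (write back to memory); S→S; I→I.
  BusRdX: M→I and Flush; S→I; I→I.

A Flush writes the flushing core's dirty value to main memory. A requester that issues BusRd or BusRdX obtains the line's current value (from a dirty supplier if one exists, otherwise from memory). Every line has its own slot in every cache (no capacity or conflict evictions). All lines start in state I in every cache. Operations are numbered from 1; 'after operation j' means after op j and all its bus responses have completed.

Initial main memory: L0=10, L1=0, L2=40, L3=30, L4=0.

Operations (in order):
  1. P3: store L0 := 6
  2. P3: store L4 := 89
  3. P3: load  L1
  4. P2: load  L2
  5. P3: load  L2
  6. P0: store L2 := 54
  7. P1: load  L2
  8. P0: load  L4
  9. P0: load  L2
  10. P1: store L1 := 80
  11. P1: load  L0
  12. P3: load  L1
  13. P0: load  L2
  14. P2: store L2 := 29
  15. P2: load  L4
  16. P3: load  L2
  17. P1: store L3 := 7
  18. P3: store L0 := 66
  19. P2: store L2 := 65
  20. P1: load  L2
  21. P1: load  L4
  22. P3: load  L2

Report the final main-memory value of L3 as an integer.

memory[L3] = 30

1. P3: store L0 := 6  bus=[BusRdX]  L0: P0=I P1=I P2=I P3=M  mem[L0]=10
2. P3: store L4 := 89  bus=[BusRdX]  L4: P0=I P1=I P2=I P3=M  mem[L4]=0
3. P3: load  L1  bus=[BusRd]  L1: P0=I P1=I P2=I P3=S  mem[L1]=0
4. P2: load  L2  bus=[BusRd]  L2: P0=I P1=I P2=S P3=I  mem[L2]=40
5. P3: load  L2  bus=[BusRd]  L2: P0=I P1=I P2=S P3=S  mem[L2]=40
6. P0: store L2 := 54  bus=[BusRdX]  L2: P0=M P1=I P2=I P3=I  mem[L2]=40
7. P1: load  L2  bus=[BusRd,Flush]  L2: P0=S P1=S P2=I P3=I  mem[L2]=54
8. P0: load  L4  bus=[BusRd,Flush]  L4: P0=S P1=I P2=I P3=S  mem[L4]=89
9. P0: load  L2  bus=[-]  L2: P0=S P1=S P2=I P3=I  mem[L2]=54
10. P1: store L1 := 80  bus=[BusRdX]  L1: P0=I P1=M P2=I P3=I  mem[L1]=0
11. P1: load  L0  bus=[BusRd,Flush]  L0: P0=I P1=S P2=I P3=S  mem[L0]=6
12. P3: load  L1  bus=[BusRd,Flush]  L1: P0=I P1=S P2=I P3=S  mem[L1]=80
13. P0: load  L2  bus=[-]  L2: P0=S P1=S P2=I P3=I  mem[L2]=54
14. P2: store L2 := 29  bus=[BusRdX]  L2: P0=I P1=I P2=M P3=I  mem[L2]=54
15. P2: load  L4  bus=[BusRd]  L4: P0=S P1=I P2=S P3=S  mem[L4]=89
16. P3: load  L2  bus=[BusRd,Flush]  L2: P0=I P1=I P2=S P3=S  mem[L2]=29
17. P1: store L3 := 7  bus=[BusRdX]  L3: P0=I P1=M P2=I P3=I  mem[L3]=30
18. P3: store L0 := 66  bus=[BusRdX]  L0: P0=I P1=I P2=I P3=M  mem[L0]=6
19. P2: store L2 := 65  bus=[BusRdX]  L2: P0=I P1=I P2=M P3=I  mem[L2]=29
20. P1: load  L2  bus=[BusRd,Flush]  L2: P0=I P1=S P2=S P3=I  mem[L2]=65
21. P1: load  L4  bus=[BusRd]  L4: P0=S P1=S P2=S P3=S  mem[L4]=89
22. P3: load  L2  bus=[BusRd]  L2: P0=I P1=S P2=S P3=S  mem[L2]=65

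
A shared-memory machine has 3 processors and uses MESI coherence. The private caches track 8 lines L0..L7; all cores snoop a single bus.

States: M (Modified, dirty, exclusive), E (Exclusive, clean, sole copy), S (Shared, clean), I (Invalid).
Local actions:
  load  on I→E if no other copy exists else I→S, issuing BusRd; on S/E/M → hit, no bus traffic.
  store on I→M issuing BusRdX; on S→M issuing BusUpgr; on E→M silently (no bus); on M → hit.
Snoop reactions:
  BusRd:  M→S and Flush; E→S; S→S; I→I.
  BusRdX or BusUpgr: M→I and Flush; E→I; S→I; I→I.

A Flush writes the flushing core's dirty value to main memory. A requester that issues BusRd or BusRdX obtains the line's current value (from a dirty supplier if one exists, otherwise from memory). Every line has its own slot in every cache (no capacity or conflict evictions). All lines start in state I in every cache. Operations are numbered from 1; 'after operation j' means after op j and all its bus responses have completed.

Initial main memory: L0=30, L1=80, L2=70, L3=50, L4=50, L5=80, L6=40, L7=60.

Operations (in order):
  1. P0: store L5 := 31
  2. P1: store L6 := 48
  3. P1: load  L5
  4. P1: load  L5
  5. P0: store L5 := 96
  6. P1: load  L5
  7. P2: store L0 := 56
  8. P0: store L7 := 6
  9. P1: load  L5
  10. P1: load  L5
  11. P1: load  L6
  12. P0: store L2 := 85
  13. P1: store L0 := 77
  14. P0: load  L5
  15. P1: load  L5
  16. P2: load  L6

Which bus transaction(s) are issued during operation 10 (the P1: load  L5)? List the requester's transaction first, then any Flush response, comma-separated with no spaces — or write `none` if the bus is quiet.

[1] P0: store L5 := 31 | P0:M(31), P1:I, P2:I | bus: BusRdX
[2] P1: store L6 := 48 | P0:I, P1:M(48), P2:I | bus: BusRdX
[3] P1: load  L5 | P0:S(31), P1:S(31), P2:I | bus: BusRd,Flush
[4] P1: load  L5 | P0:S(31), P1:S(31), P2:I | bus: none
[5] P0: store L5 := 96 | P0:M(96), P1:I, P2:I | bus: BusUpgr
[6] P1: load  L5 | P0:S(96), P1:S(96), P2:I | bus: BusRd,Flush
[7] P2: store L0 := 56 | P0:I, P1:I, P2:M(56) | bus: BusRdX
[8] P0: store L7 := 6 | P0:M(6), P1:I, P2:I | bus: BusRdX
[9] P1: load  L5 | P0:S(96), P1:S(96), P2:I | bus: none
[10] P1: load  L5 | P0:S(96), P1:S(96), P2:I | bus: none
[11] P1: load  L6 | P0:I, P1:M(48), P2:I | bus: none
[12] P0: store L2 := 85 | P0:M(85), P1:I, P2:I | bus: BusRdX
[13] P1: store L0 := 77 | P0:I, P1:M(77), P2:I | bus: BusRdX,Flush
[14] P0: load  L5 | P0:S(96), P1:S(96), P2:I | bus: none
[15] P1: load  L5 | P0:S(96), P1:S(96), P2:I | bus: none
[16] P2: load  L6 | P0:I, P1:S(48), P2:S(48) | bus: BusRd,Flush

bus = none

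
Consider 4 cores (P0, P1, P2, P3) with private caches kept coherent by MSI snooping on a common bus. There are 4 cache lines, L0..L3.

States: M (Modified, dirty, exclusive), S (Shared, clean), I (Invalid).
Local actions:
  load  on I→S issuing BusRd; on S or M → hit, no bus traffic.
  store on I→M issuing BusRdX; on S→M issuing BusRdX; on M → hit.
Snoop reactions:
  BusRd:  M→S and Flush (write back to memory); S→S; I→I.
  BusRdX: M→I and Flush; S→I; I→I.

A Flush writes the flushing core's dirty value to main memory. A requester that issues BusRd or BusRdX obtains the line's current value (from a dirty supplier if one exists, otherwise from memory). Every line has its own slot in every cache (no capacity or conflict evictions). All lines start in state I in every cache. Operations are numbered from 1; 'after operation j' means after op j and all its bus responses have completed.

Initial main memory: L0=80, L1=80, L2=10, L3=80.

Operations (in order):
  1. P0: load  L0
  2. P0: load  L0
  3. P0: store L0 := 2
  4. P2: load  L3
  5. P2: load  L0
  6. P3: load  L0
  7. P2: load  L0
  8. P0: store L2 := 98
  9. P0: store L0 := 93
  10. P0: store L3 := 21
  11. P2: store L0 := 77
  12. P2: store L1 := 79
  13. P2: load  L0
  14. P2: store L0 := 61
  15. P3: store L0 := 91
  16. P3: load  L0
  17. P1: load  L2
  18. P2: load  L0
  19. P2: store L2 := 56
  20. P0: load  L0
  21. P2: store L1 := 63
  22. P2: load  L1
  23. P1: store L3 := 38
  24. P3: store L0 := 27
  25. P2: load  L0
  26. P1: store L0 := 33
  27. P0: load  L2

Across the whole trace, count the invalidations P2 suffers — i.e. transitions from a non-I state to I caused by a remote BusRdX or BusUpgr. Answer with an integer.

1. P0: load  L0  bus=[BusRd]  L0: P0=S P1=I P2=I P3=I  mem[L0]=80
2. P0: load  L0  bus=[-]  L0: P0=S P1=I P2=I P3=I  mem[L0]=80
3. P0: store L0 := 2  bus=[BusRdX]  L0: P0=M P1=I P2=I P3=I  mem[L0]=80
4. P2: load  L3  bus=[BusRd]  L3: P0=I P1=I P2=S P3=I  mem[L3]=80
5. P2: load  L0  bus=[BusRd,Flush]  L0: P0=S P1=I P2=S P3=I  mem[L0]=2
6. P3: load  L0  bus=[BusRd]  L0: P0=S P1=I P2=S P3=S  mem[L0]=2
7. P2: load  L0  bus=[-]  L0: P0=S P1=I P2=S P3=S  mem[L0]=2
8. P0: store L2 := 98  bus=[BusRdX]  L2: P0=M P1=I P2=I P3=I  mem[L2]=10
9. P0: store L0 := 93  bus=[BusRdX]  L0: P0=M P1=I P2=I P3=I  mem[L0]=2
10. P0: store L3 := 21  bus=[BusRdX]  L3: P0=M P1=I P2=I P3=I  mem[L3]=80
11. P2: store L0 := 77  bus=[BusRdX,Flush]  L0: P0=I P1=I P2=M P3=I  mem[L0]=93
12. P2: store L1 := 79  bus=[BusRdX]  L1: P0=I P1=I P2=M P3=I  mem[L1]=80
13. P2: load  L0  bus=[-]  L0: P0=I P1=I P2=M P3=I  mem[L0]=93
14. P2: store L0 := 61  bus=[-]  L0: P0=I P1=I P2=M P3=I  mem[L0]=93
15. P3: store L0 := 91  bus=[BusRdX,Flush]  L0: P0=I P1=I P2=I P3=M  mem[L0]=61
16. P3: load  L0  bus=[-]  L0: P0=I P1=I P2=I P3=M  mem[L0]=61
17. P1: load  L2  bus=[BusRd,Flush]  L2: P0=S P1=S P2=I P3=I  mem[L2]=98
18. P2: load  L0  bus=[BusRd,Flush]  L0: P0=I P1=I P2=S P3=S  mem[L0]=91
19. P2: store L2 := 56  bus=[BusRdX]  L2: P0=I P1=I P2=M P3=I  mem[L2]=98
20. P0: load  L0  bus=[BusRd]  L0: P0=S P1=I P2=S P3=S  mem[L0]=91
21. P2: store L1 := 63  bus=[-]  L1: P0=I P1=I P2=M P3=I  mem[L1]=80
22. P2: load  L1  bus=[-]  L1: P0=I P1=I P2=M P3=I  mem[L1]=80
23. P1: store L3 := 38  bus=[BusRdX,Flush]  L3: P0=I P1=M P2=I P3=I  mem[L3]=21
24. P3: store L0 := 27  bus=[BusRdX]  L0: P0=I P1=I P2=I P3=M  mem[L0]=91
25. P2: load  L0  bus=[BusRd,Flush]  L0: P0=I P1=I P2=S P3=S  mem[L0]=27
26. P1: store L0 := 33  bus=[BusRdX]  L0: P0=I P1=M P2=I P3=I  mem[L0]=27
27. P0: load  L2  bus=[BusRd,Flush]  L2: P0=S P1=I P2=S P3=I  mem[L2]=56

invalidations = 5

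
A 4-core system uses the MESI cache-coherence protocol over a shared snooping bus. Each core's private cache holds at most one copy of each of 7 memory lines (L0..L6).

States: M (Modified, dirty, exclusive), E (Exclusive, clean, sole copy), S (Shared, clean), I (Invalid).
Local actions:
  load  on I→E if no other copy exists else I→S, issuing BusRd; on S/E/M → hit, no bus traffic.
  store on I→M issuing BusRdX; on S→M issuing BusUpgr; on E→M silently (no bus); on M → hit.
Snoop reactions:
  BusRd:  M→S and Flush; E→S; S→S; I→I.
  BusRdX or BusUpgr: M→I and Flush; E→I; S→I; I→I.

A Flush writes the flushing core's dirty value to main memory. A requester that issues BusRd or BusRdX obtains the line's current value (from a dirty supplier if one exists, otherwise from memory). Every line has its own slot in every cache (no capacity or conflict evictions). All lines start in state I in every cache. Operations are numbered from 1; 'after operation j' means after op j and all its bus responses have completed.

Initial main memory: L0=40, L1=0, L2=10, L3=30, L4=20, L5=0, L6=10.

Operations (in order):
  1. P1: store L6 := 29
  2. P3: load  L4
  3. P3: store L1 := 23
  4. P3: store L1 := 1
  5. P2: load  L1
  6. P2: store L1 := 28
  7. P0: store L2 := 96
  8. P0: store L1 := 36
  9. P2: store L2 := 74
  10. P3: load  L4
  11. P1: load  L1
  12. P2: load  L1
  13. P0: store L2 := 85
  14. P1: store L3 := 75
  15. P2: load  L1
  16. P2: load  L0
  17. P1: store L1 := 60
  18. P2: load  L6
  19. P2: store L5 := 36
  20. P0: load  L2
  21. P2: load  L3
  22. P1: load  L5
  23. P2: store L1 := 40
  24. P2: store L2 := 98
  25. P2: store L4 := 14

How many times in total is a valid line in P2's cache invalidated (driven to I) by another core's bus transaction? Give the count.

invalidations = 3

[1] P1: store L6 := 29 | P0:I, P1:M(29), P2:I, P3:I | bus: BusRdX
[2] P3: load  L4 | P0:I, P1:I, P2:I, P3:E(20) | bus: BusRd
[3] P3: store L1 := 23 | P0:I, P1:I, P2:I, P3:M(23) | bus: BusRdX
[4] P3: store L1 := 1 | P0:I, P1:I, P2:I, P3:M(1) | bus: none
[5] P2: load  L1 | P0:I, P1:I, P2:S(1), P3:S(1) | bus: BusRd,Flush
[6] P2: store L1 := 28 | P0:I, P1:I, P2:M(28), P3:I | bus: BusUpgr
[7] P0: store L2 := 96 | P0:M(96), P1:I, P2:I, P3:I | bus: BusRdX
[8] P0: store L1 := 36 | P0:M(36), P1:I, P2:I, P3:I | bus: BusRdX,Flush
[9] P2: store L2 := 74 | P0:I, P1:I, P2:M(74), P3:I | bus: BusRdX,Flush
[10] P3: load  L4 | P0:I, P1:I, P2:I, P3:E(20) | bus: none
[11] P1: load  L1 | P0:S(36), P1:S(36), P2:I, P3:I | bus: BusRd,Flush
[12] P2: load  L1 | P0:S(36), P1:S(36), P2:S(36), P3:I | bus: BusRd
[13] P0: store L2 := 85 | P0:M(85), P1:I, P2:I, P3:I | bus: BusRdX,Flush
[14] P1: store L3 := 75 | P0:I, P1:M(75), P2:I, P3:I | bus: BusRdX
[15] P2: load  L1 | P0:S(36), P1:S(36), P2:S(36), P3:I | bus: none
[16] P2: load  L0 | P0:I, P1:I, P2:E(40), P3:I | bus: BusRd
[17] P1: store L1 := 60 | P0:I, P1:M(60), P2:I, P3:I | bus: BusUpgr
[18] P2: load  L6 | P0:I, P1:S(29), P2:S(29), P3:I | bus: BusRd,Flush
[19] P2: store L5 := 36 | P0:I, P1:I, P2:M(36), P3:I | bus: BusRdX
[20] P0: load  L2 | P0:M(85), P1:I, P2:I, P3:I | bus: none
[21] P2: load  L3 | P0:I, P1:S(75), P2:S(75), P3:I | bus: BusRd,Flush
[22] P1: load  L5 | P0:I, P1:S(36), P2:S(36), P3:I | bus: BusRd,Flush
[23] P2: store L1 := 40 | P0:I, P1:I, P2:M(40), P3:I | bus: BusRdX,Flush
[24] P2: store L2 := 98 | P0:I, P1:I, P2:M(98), P3:I | bus: BusRdX,Flush
[25] P2: store L4 := 14 | P0:I, P1:I, P2:M(14), P3:I | bus: BusRdX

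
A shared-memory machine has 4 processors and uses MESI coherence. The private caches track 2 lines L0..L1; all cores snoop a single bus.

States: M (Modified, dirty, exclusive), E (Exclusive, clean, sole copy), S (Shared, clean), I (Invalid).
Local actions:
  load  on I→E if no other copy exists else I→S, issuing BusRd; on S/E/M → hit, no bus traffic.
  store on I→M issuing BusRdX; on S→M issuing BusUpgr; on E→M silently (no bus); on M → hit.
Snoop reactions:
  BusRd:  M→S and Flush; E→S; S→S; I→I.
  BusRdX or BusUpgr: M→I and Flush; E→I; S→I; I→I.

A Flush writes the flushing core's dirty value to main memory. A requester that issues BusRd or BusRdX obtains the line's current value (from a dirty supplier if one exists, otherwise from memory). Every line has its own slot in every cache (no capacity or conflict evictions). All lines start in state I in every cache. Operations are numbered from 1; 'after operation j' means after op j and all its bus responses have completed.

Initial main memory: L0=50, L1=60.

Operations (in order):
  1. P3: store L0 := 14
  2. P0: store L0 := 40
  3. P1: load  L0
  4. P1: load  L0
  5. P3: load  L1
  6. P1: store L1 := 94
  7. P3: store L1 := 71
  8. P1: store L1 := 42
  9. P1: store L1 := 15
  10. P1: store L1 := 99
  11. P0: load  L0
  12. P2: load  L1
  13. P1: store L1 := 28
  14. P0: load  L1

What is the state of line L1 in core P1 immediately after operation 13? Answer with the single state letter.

step 1: P3: store L0 := 14  ⟶  IIIM  (L0)  txn=BusRdX  M[L0]=50
step 2: P0: store L0 := 40  ⟶  MIII  (L0)  txn=BusRdX+Flush  M[L0]=14
step 3: P1: load  L0  ⟶  SSII  (L0)  txn=BusRd+Flush  M[L0]=40
step 4: P1: load  L0  ⟶  SSII  (L0)  txn=∅  M[L0]=40
step 5: P3: load  L1  ⟶  IIIE  (L1)  txn=BusRd  M[L1]=60
step 6: P1: store L1 := 94  ⟶  IMII  (L1)  txn=BusRdX  M[L1]=60
step 7: P3: store L1 := 71  ⟶  IIIM  (L1)  txn=BusRdX+Flush  M[L1]=94
step 8: P1: store L1 := 42  ⟶  IMII  (L1)  txn=BusRdX+Flush  M[L1]=71
step 9: P1: store L1 := 15  ⟶  IMII  (L1)  txn=∅  M[L1]=71
step 10: P1: store L1 := 99  ⟶  IMII  (L1)  txn=∅  M[L1]=71
step 11: P0: load  L0  ⟶  SSII  (L0)  txn=∅  M[L0]=40
step 12: P2: load  L1  ⟶  ISSI  (L1)  txn=BusRd+Flush  M[L1]=99
step 13: P1: store L1 := 28  ⟶  IMII  (L1)  txn=BusUpgr  M[L1]=99
step 14: P0: load  L1  ⟶  SSII  (L1)  txn=BusRd+Flush  M[L1]=28

state = M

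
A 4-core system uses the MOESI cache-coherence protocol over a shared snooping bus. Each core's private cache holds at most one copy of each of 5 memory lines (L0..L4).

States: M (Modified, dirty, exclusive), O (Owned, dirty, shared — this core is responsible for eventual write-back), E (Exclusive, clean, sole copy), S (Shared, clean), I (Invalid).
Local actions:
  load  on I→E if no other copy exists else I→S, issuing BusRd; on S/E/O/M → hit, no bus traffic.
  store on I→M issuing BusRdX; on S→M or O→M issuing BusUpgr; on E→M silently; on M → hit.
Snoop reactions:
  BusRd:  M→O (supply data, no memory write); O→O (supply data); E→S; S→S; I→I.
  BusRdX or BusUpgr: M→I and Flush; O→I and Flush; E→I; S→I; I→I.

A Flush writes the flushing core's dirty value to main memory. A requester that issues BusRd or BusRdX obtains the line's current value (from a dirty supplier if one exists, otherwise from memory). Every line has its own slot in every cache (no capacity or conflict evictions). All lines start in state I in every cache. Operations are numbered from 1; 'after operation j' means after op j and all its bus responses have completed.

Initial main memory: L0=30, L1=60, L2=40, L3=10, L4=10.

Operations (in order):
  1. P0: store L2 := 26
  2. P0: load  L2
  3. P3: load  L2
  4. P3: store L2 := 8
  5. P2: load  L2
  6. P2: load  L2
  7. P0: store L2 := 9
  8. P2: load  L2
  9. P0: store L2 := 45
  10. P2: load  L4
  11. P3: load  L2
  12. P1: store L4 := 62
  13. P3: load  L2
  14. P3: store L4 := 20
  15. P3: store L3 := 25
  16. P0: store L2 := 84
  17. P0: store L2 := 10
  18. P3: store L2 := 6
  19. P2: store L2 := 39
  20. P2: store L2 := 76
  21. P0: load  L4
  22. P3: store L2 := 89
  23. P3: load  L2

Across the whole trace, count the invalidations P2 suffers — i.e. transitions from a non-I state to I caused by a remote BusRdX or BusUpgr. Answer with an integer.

[1] P0: store L2 := 26 | P0:M(26), P1:I, P2:I, P3:I | bus: BusRdX
[2] P0: load  L2 | P0:M(26), P1:I, P2:I, P3:I | bus: none
[3] P3: load  L2 | P0:O(26), P1:I, P2:I, P3:S(26) | bus: BusRd
[4] P3: store L2 := 8 | P0:I, P1:I, P2:I, P3:M(8) | bus: BusUpgr,Flush
[5] P2: load  L2 | P0:I, P1:I, P2:S(8), P3:O(8) | bus: BusRd
[6] P2: load  L2 | P0:I, P1:I, P2:S(8), P3:O(8) | bus: none
[7] P0: store L2 := 9 | P0:M(9), P1:I, P2:I, P3:I | bus: BusRdX,Flush
[8] P2: load  L2 | P0:O(9), P1:I, P2:S(9), P3:I | bus: BusRd
[9] P0: store L2 := 45 | P0:M(45), P1:I, P2:I, P3:I | bus: BusUpgr
[10] P2: load  L4 | P0:I, P1:I, P2:E(10), P3:I | bus: BusRd
[11] P3: load  L2 | P0:O(45), P1:I, P2:I, P3:S(45) | bus: BusRd
[12] P1: store L4 := 62 | P0:I, P1:M(62), P2:I, P3:I | bus: BusRdX
[13] P3: load  L2 | P0:O(45), P1:I, P2:I, P3:S(45) | bus: none
[14] P3: store L4 := 20 | P0:I, P1:I, P2:I, P3:M(20) | bus: BusRdX,Flush
[15] P3: store L3 := 25 | P0:I, P1:I, P2:I, P3:M(25) | bus: BusRdX
[16] P0: store L2 := 84 | P0:M(84), P1:I, P2:I, P3:I | bus: BusUpgr
[17] P0: store L2 := 10 | P0:M(10), P1:I, P2:I, P3:I | bus: none
[18] P3: store L2 := 6 | P0:I, P1:I, P2:I, P3:M(6) | bus: BusRdX,Flush
[19] P2: store L2 := 39 | P0:I, P1:I, P2:M(39), P3:I | bus: BusRdX,Flush
[20] P2: store L2 := 76 | P0:I, P1:I, P2:M(76), P3:I | bus: none
[21] P0: load  L4 | P0:S(20), P1:I, P2:I, P3:O(20) | bus: BusRd
[22] P3: store L2 := 89 | P0:I, P1:I, P2:I, P3:M(89) | bus: BusRdX,Flush
[23] P3: load  L2 | P0:I, P1:I, P2:I, P3:M(89) | bus: none

invalidations = 4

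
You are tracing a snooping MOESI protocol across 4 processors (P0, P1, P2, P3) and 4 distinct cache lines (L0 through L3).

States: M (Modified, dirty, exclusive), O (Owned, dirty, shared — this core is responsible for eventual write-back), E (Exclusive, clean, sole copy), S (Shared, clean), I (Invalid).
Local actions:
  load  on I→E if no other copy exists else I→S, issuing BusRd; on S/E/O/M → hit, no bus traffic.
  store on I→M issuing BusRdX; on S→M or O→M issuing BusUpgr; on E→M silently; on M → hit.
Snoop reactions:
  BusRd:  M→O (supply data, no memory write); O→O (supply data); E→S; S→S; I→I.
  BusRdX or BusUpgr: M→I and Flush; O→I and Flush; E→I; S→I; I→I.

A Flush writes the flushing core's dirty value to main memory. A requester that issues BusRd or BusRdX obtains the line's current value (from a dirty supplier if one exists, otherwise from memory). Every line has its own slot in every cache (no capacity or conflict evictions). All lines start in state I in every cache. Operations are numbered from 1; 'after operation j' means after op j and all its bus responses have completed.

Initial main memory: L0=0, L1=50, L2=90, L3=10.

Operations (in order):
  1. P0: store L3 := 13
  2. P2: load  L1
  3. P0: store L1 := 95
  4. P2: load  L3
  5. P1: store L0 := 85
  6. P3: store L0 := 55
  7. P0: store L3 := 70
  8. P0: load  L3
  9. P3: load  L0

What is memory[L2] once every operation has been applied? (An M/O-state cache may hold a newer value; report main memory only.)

  op1 P0: store L3 := 13 → M/I/I/I on L3; bus BusRdX; mem=10
  op2 P2: load  L1 → I/I/E/I on L1; bus BusRd; mem=50
  op3 P0: store L1 := 95 → M/I/I/I on L1; bus BusRdX; mem=50
  op4 P2: load  L3 → O/I/S/I on L3; bus BusRd; mem=10
  op5 P1: store L0 := 85 → I/M/I/I on L0; bus BusRdX; mem=0
  op6 P3: store L0 := 55 → I/I/I/M on L0; bus BusRdX Flush; mem=85
  op7 P0: store L3 := 70 → M/I/I/I on L3; bus BusUpgr; mem=10
  op8 P0: load  L3 → M/I/I/I on L3; bus (none); mem=10
  op9 P3: load  L0 → I/I/I/M on L0; bus (none); mem=85

memory[L2] = 90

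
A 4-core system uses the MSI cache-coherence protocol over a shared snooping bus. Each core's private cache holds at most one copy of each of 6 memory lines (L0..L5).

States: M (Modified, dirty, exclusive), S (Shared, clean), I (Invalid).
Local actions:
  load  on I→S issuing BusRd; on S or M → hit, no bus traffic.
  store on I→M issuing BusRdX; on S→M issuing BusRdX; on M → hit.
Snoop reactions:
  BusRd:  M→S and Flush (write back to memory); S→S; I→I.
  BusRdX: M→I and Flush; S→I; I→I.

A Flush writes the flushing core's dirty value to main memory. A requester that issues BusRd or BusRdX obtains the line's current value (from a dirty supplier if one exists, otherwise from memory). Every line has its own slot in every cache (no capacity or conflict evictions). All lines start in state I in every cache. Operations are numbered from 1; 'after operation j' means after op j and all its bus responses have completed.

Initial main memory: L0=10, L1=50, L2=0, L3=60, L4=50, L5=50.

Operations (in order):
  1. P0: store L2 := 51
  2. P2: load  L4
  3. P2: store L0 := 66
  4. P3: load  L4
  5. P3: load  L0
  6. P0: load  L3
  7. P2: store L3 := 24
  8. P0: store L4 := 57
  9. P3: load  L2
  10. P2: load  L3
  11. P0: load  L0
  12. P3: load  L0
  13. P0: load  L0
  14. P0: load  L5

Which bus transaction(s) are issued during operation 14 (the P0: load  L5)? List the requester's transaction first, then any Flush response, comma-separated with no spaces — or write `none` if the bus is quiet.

[1] P0: store L2 := 51 | P0:M(51), P1:I, P2:I, P3:I | bus: BusRdX
[2] P2: load  L4 | P0:I, P1:I, P2:S(50), P3:I | bus: BusRd
[3] P2: store L0 := 66 | P0:I, P1:I, P2:M(66), P3:I | bus: BusRdX
[4] P3: load  L4 | P0:I, P1:I, P2:S(50), P3:S(50) | bus: BusRd
[5] P3: load  L0 | P0:I, P1:I, P2:S(66), P3:S(66) | bus: BusRd,Flush
[6] P0: load  L3 | P0:S(60), P1:I, P2:I, P3:I | bus: BusRd
[7] P2: store L3 := 24 | P0:I, P1:I, P2:M(24), P3:I | bus: BusRdX
[8] P0: store L4 := 57 | P0:M(57), P1:I, P2:I, P3:I | bus: BusRdX
[9] P3: load  L2 | P0:S(51), P1:I, P2:I, P3:S(51) | bus: BusRd,Flush
[10] P2: load  L3 | P0:I, P1:I, P2:M(24), P3:I | bus: none
[11] P0: load  L0 | P0:S(66), P1:I, P2:S(66), P3:S(66) | bus: BusRd
[12] P3: load  L0 | P0:S(66), P1:I, P2:S(66), P3:S(66) | bus: none
[13] P0: load  L0 | P0:S(66), P1:I, P2:S(66), P3:S(66) | bus: none
[14] P0: load  L5 | P0:S(50), P1:I, P2:I, P3:I | bus: BusRd

bus = BusRd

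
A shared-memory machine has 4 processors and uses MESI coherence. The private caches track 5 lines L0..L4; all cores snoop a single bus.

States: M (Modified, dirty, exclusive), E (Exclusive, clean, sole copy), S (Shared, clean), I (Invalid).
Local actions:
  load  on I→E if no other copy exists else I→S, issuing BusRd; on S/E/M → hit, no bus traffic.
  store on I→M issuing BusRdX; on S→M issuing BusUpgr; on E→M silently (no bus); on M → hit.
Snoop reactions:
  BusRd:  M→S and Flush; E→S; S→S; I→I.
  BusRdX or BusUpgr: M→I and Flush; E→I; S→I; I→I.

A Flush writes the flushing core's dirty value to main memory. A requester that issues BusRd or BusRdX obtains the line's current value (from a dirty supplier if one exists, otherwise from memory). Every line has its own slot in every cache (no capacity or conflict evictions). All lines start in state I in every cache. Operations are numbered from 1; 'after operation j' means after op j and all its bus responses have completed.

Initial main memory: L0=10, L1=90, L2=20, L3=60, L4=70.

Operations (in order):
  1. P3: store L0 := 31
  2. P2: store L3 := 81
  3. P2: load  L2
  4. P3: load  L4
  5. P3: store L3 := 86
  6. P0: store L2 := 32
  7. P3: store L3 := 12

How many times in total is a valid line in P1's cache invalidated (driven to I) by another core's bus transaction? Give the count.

step 1: P3: store L0 := 31  ⟶  IIIM  (L0)  txn=BusRdX  M[L0]=10
step 2: P2: store L3 := 81  ⟶  IIMI  (L3)  txn=BusRdX  M[L3]=60
step 3: P2: load  L2  ⟶  IIEI  (L2)  txn=BusRd  M[L2]=20
step 4: P3: load  L4  ⟶  IIIE  (L4)  txn=BusRd  M[L4]=70
step 5: P3: store L3 := 86  ⟶  IIIM  (L3)  txn=BusRdX+Flush  M[L3]=81
step 6: P0: store L2 := 32  ⟶  MIII  (L2)  txn=BusRdX  M[L2]=20
step 7: P3: store L3 := 12  ⟶  IIIM  (L3)  txn=∅  M[L3]=81

invalidations = 0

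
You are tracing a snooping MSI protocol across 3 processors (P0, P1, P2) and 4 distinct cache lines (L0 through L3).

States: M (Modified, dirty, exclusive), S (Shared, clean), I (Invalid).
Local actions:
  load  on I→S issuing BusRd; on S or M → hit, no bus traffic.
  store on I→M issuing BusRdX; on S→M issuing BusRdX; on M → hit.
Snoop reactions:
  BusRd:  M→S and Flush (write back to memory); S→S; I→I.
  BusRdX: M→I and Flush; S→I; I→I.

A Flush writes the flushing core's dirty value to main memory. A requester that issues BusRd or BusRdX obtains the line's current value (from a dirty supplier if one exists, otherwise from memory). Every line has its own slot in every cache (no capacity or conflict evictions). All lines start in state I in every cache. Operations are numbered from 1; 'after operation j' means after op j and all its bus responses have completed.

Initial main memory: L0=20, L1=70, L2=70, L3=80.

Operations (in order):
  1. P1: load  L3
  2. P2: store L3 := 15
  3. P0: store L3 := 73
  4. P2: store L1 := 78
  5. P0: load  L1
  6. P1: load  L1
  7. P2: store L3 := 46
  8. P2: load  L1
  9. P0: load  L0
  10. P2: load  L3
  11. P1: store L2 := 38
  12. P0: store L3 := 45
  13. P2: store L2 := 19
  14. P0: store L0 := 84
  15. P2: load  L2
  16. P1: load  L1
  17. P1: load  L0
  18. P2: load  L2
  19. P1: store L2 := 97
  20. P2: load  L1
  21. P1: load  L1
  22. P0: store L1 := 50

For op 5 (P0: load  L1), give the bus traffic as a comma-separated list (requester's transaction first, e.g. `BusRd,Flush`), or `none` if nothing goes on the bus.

1. P1: load  L3  bus=[BusRd]  L3: P0=I P1=S P2=I  mem[L3]=80
2. P2: store L3 := 15  bus=[BusRdX]  L3: P0=I P1=I P2=M  mem[L3]=80
3. P0: store L3 := 73  bus=[BusRdX,Flush]  L3: P0=M P1=I P2=I  mem[L3]=15
4. P2: store L1 := 78  bus=[BusRdX]  L1: P0=I P1=I P2=M  mem[L1]=70
5. P0: load  L1  bus=[BusRd,Flush]  L1: P0=S P1=I P2=S  mem[L1]=78
6. P1: load  L1  bus=[BusRd]  L1: P0=S P1=S P2=S  mem[L1]=78
7. P2: store L3 := 46  bus=[BusRdX,Flush]  L3: P0=I P1=I P2=M  mem[L3]=73
8. P2: load  L1  bus=[-]  L1: P0=S P1=S P2=S  mem[L1]=78
9. P0: load  L0  bus=[BusRd]  L0: P0=S P1=I P2=I  mem[L0]=20
10. P2: load  L3  bus=[-]  L3: P0=I P1=I P2=M  mem[L3]=73
11. P1: store L2 := 38  bus=[BusRdX]  L2: P0=I P1=M P2=I  mem[L2]=70
12. P0: store L3 := 45  bus=[BusRdX,Flush]  L3: P0=M P1=I P2=I  mem[L3]=46
13. P2: store L2 := 19  bus=[BusRdX,Flush]  L2: P0=I P1=I P2=M  mem[L2]=38
14. P0: store L0 := 84  bus=[BusRdX]  L0: P0=M P1=I P2=I  mem[L0]=20
15. P2: load  L2  bus=[-]  L2: P0=I P1=I P2=M  mem[L2]=38
16. P1: load  L1  bus=[-]  L1: P0=S P1=S P2=S  mem[L1]=78
17. P1: load  L0  bus=[BusRd,Flush]  L0: P0=S P1=S P2=I  mem[L0]=84
18. P2: load  L2  bus=[-]  L2: P0=I P1=I P2=M  mem[L2]=38
19. P1: store L2 := 97  bus=[BusRdX,Flush]  L2: P0=I P1=M P2=I  mem[L2]=19
20. P2: load  L1  bus=[-]  L1: P0=S P1=S P2=S  mem[L1]=78
21. P1: load  L1  bus=[-]  L1: P0=S P1=S P2=S  mem[L1]=78
22. P0: store L1 := 50  bus=[BusRdX]  L1: P0=M P1=I P2=I  mem[L1]=78

bus = BusRd,Flush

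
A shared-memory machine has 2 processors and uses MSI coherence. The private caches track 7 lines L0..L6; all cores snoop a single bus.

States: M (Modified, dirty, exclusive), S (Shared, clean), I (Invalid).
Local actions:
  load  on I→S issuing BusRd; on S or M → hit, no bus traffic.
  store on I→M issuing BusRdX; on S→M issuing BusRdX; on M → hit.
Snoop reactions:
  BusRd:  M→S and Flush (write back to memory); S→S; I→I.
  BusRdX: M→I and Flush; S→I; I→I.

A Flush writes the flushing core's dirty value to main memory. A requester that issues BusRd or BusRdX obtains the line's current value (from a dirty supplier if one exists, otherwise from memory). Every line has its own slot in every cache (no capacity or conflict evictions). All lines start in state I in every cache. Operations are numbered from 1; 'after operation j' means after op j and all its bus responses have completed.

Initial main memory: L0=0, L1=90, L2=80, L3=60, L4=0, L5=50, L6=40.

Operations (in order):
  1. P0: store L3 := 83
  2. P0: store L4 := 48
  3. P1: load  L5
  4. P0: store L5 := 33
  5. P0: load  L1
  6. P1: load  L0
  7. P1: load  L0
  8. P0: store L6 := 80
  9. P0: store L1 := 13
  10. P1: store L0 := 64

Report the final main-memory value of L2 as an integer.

memory[L2] = 80

  op1 P0: store L3 := 83 → M/I on L3; bus BusRdX; mem=60
  op2 P0: store L4 := 48 → M/I on L4; bus BusRdX; mem=0
  op3 P1: load  L5 → I/S on L5; bus BusRd; mem=50
  op4 P0: store L5 := 33 → M/I on L5; bus BusRdX; mem=50
  op5 P0: load  L1 → S/I on L1; bus BusRd; mem=90
  op6 P1: load  L0 → I/S on L0; bus BusRd; mem=0
  op7 P1: load  L0 → I/S on L0; bus (none); mem=0
  op8 P0: store L6 := 80 → M/I on L6; bus BusRdX; mem=40
  op9 P0: store L1 := 13 → M/I on L1; bus BusRdX; mem=90
  op10 P1: store L0 := 64 → I/M on L0; bus BusRdX; mem=0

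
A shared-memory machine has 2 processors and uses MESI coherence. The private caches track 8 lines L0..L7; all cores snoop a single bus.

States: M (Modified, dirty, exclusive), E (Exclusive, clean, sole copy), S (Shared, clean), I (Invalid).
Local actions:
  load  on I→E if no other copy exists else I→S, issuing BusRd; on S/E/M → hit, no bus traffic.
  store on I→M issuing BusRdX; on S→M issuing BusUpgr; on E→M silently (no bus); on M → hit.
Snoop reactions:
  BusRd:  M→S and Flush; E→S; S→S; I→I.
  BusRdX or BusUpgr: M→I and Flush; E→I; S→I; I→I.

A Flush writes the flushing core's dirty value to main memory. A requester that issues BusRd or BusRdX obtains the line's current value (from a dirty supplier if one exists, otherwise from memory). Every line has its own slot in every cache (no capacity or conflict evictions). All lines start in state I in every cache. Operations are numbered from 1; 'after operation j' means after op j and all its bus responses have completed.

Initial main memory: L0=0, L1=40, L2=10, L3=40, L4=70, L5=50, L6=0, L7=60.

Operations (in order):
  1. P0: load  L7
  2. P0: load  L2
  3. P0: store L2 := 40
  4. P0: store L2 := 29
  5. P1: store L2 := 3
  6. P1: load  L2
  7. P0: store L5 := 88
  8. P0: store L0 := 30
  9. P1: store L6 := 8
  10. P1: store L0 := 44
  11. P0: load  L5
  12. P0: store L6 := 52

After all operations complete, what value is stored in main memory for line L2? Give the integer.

memory[L2] = 29

  op1 P0: load  L7 → E/I on L7; bus BusRd; mem=60
  op2 P0: load  L2 → E/I on L2; bus BusRd; mem=10
  op3 P0: store L2 := 40 → M/I on L2; bus (none); mem=10
  op4 P0: store L2 := 29 → M/I on L2; bus (none); mem=10
  op5 P1: store L2 := 3 → I/M on L2; bus BusRdX Flush; mem=29
  op6 P1: load  L2 → I/M on L2; bus (none); mem=29
  op7 P0: store L5 := 88 → M/I on L5; bus BusRdX; mem=50
  op8 P0: store L0 := 30 → M/I on L0; bus BusRdX; mem=0
  op9 P1: store L6 := 8 → I/M on L6; bus BusRdX; mem=0
  op10 P1: store L0 := 44 → I/M on L0; bus BusRdX Flush; mem=30
  op11 P0: load  L5 → M/I on L5; bus (none); mem=50
  op12 P0: store L6 := 52 → M/I on L6; bus BusRdX Flush; mem=8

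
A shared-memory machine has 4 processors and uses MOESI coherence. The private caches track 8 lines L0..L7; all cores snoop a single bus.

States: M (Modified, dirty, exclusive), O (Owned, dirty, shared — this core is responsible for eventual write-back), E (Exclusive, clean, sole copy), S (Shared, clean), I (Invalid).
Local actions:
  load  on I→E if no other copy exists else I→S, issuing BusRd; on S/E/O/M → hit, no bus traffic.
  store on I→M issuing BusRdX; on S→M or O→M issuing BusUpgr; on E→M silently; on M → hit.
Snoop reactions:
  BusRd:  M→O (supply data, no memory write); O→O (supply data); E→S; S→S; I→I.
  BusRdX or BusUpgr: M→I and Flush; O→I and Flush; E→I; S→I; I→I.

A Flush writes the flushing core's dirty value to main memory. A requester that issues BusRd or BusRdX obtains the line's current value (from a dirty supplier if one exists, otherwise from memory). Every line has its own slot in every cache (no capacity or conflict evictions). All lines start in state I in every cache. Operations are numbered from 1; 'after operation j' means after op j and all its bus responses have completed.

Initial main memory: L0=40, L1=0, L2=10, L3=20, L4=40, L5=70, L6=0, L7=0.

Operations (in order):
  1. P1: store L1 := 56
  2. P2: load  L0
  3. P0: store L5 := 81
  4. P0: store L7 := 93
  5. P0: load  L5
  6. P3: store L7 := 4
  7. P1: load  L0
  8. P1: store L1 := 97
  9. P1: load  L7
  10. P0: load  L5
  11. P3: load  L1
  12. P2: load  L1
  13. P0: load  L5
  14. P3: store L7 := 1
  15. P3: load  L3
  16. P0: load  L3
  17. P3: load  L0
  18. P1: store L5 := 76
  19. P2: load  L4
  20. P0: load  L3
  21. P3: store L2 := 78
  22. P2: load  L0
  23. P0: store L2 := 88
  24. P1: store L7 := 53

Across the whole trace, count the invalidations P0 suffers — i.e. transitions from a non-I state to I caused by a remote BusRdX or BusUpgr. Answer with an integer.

invalidations = 2

[1] P1: store L1 := 56 | P0:I, P1:M(56), P2:I, P3:I | bus: BusRdX
[2] P2: load  L0 | P0:I, P1:I, P2:E(40), P3:I | bus: BusRd
[3] P0: store L5 := 81 | P0:M(81), P1:I, P2:I, P3:I | bus: BusRdX
[4] P0: store L7 := 93 | P0:M(93), P1:I, P2:I, P3:I | bus: BusRdX
[5] P0: load  L5 | P0:M(81), P1:I, P2:I, P3:I | bus: none
[6] P3: store L7 := 4 | P0:I, P1:I, P2:I, P3:M(4) | bus: BusRdX,Flush
[7] P1: load  L0 | P0:I, P1:S(40), P2:S(40), P3:I | bus: BusRd
[8] P1: store L1 := 97 | P0:I, P1:M(97), P2:I, P3:I | bus: none
[9] P1: load  L7 | P0:I, P1:S(4), P2:I, P3:O(4) | bus: BusRd
[10] P0: load  L5 | P0:M(81), P1:I, P2:I, P3:I | bus: none
[11] P3: load  L1 | P0:I, P1:O(97), P2:I, P3:S(97) | bus: BusRd
[12] P2: load  L1 | P0:I, P1:O(97), P2:S(97), P3:S(97) | bus: BusRd
[13] P0: load  L5 | P0:M(81), P1:I, P2:I, P3:I | bus: none
[14] P3: store L7 := 1 | P0:I, P1:I, P2:I, P3:M(1) | bus: BusUpgr
[15] P3: load  L3 | P0:I, P1:I, P2:I, P3:E(20) | bus: BusRd
[16] P0: load  L3 | P0:S(20), P1:I, P2:I, P3:S(20) | bus: BusRd
[17] P3: load  L0 | P0:I, P1:S(40), P2:S(40), P3:S(40) | bus: BusRd
[18] P1: store L5 := 76 | P0:I, P1:M(76), P2:I, P3:I | bus: BusRdX,Flush
[19] P2: load  L4 | P0:I, P1:I, P2:E(40), P3:I | bus: BusRd
[20] P0: load  L3 | P0:S(20), P1:I, P2:I, P3:S(20) | bus: none
[21] P3: store L2 := 78 | P0:I, P1:I, P2:I, P3:M(78) | bus: BusRdX
[22] P2: load  L0 | P0:I, P1:S(40), P2:S(40), P3:S(40) | bus: none
[23] P0: store L2 := 88 | P0:M(88), P1:I, P2:I, P3:I | bus: BusRdX,Flush
[24] P1: store L7 := 53 | P0:I, P1:M(53), P2:I, P3:I | bus: BusRdX,Flush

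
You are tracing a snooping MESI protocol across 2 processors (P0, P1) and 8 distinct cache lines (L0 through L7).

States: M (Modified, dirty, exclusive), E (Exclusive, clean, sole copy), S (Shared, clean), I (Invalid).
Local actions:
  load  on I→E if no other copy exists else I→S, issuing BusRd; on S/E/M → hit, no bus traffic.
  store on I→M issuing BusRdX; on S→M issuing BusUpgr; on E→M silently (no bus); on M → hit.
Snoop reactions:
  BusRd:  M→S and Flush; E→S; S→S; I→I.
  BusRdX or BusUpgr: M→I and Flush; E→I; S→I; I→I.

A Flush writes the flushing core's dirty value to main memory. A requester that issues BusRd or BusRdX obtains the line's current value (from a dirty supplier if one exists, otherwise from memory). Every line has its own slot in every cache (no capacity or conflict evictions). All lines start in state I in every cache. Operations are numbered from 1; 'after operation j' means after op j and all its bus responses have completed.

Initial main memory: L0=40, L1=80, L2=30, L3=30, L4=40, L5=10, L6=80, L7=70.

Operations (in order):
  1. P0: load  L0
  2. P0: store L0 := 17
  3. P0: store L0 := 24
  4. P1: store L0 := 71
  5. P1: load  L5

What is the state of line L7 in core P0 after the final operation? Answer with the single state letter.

state = I

[1] P0: load  L0 | P0:E(40), P1:I | bus: BusRd
[2] P0: store L0 := 17 | P0:M(17), P1:I | bus: none
[3] P0: store L0 := 24 | P0:M(24), P1:I | bus: none
[4] P1: store L0 := 71 | P0:I, P1:M(71) | bus: BusRdX,Flush
[5] P1: load  L5 | P0:I, P1:E(10) | bus: BusRd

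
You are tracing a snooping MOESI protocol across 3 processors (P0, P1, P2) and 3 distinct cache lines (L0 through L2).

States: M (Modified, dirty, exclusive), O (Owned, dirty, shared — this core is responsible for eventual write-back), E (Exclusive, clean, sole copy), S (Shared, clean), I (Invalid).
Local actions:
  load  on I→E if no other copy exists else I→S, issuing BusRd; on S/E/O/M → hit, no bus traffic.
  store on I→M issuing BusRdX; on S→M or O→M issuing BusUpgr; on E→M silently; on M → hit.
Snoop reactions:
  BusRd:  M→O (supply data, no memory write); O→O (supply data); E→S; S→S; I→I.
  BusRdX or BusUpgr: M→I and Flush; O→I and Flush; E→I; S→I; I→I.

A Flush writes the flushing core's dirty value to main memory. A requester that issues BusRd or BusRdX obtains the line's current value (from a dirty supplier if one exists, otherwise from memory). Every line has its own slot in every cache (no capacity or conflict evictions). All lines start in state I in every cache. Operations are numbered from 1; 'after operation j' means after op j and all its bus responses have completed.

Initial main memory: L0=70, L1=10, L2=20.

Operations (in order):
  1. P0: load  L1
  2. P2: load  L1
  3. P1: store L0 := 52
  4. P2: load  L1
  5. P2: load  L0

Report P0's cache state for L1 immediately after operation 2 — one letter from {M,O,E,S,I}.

  op1 P0: load  L1 → E/I/I on L1; bus BusRd; mem=10
  op2 P2: load  L1 → S/I/S on L1; bus BusRd; mem=10
  op3 P1: store L0 := 52 → I/M/I on L0; bus BusRdX; mem=70
  op4 P2: load  L1 → S/I/S on L1; bus (none); mem=10
  op5 P2: load  L0 → I/O/S on L0; bus BusRd; mem=70

state = S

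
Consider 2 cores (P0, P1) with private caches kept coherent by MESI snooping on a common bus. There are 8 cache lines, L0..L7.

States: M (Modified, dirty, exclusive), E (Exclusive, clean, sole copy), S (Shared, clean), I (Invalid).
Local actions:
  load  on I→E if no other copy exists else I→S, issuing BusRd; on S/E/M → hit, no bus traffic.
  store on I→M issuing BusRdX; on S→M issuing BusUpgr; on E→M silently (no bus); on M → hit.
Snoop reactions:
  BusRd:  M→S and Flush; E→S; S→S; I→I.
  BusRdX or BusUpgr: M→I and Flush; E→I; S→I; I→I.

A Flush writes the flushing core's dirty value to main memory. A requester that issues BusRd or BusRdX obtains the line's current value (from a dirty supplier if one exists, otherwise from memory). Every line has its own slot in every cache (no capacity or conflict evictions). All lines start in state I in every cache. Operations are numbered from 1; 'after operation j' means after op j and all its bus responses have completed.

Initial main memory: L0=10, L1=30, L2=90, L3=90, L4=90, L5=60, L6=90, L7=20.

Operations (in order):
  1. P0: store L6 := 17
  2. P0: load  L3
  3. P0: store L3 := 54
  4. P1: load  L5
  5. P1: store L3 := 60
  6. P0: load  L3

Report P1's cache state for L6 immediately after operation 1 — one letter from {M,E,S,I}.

state = I

  op1 P0: store L6 := 17 → M/I on L6; bus BusRdX; mem=90
  op2 P0: load  L3 → E/I on L3; bus BusRd; mem=90
  op3 P0: store L3 := 54 → M/I on L3; bus (none); mem=90
  op4 P1: load  L5 → I/E on L5; bus BusRd; mem=60
  op5 P1: store L3 := 60 → I/M on L3; bus BusRdX Flush; mem=54
  op6 P0: load  L3 → S/S on L3; bus BusRd Flush; mem=60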